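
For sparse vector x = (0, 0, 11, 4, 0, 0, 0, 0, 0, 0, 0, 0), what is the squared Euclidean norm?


Non-zero entries: [(2, 11), (3, 4)]
Squares: [121, 16]
||x||_2^2 = sum = 137.

137


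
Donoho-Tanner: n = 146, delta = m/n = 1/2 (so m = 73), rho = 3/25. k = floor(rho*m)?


m = 1/2*146 = 73.
rho = 3/25.
rho*m = 3/25*73 = 8.76.
k = floor(8.76) = 8.

8


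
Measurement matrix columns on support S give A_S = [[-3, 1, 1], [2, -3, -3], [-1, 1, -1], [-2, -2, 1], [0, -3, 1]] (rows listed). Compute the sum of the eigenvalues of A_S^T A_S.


Sum of eigenvalues of A_S^T A_S = trace(A_S^T A_S) = sum of squared column norms of A_S.
A_S^T A_S diagonal: [18, 24, 13].
trace = 18 + 24 + 13 = 55.

55


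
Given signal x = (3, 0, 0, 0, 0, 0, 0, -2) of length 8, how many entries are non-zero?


Non-zero positions: [0, 7].
Sparsity = 2.

2


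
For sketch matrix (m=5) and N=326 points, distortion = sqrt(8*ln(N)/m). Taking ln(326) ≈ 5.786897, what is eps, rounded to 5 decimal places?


ln(326) ≈ 5.786897.
8*ln(N)/m ≈ 8*5.786897/5 ≈ 9.2590352.
eps = sqrt(9.2590352) ≈ 3.0428663 ≈ 3.04287.

3.04287


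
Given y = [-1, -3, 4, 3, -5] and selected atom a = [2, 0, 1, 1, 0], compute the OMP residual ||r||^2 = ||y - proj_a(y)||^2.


a^T a = 6.
a^T y = 5.
coeff = 5/6 = 5/6.
||r||^2 = 335/6.

335/6


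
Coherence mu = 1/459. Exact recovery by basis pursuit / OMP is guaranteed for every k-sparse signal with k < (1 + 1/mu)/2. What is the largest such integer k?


1/mu = 459.
1 + 1/mu = 460.
(1 + 1/mu)/2 = 230 is an integer and the inequality is strict, so k_max = 230 - 1 = 229.

229


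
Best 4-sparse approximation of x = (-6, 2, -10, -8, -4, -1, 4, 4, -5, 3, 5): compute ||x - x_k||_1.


Sorted |x_i| descending: [10, 8, 6, 5, 5, 4, 4, 4, 3, 2, 1]
Keep top 4: [10, 8, 6, 5]
Tail entries: [5, 4, 4, 4, 3, 2, 1]
L1 error = sum of tail = 23.

23


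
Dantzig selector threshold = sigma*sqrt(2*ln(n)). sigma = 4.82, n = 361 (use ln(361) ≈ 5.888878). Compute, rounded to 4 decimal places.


ln(361) ≈ 5.888878.
2*ln(n) ≈ 11.777756.
sqrt(2*ln(n)) ≈ sqrt(11.777756) ≈ 3.431874.
threshold ≈ 4.82*3.431874 = 16.54163268 ≈ 16.5416.

16.5416


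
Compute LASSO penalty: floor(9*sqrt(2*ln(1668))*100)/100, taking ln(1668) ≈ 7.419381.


ln(1668) ≈ 7.419381.
2*ln(n) ≈ 14.838762.
sqrt(2*ln(n)) ≈ sqrt(14.838762) ≈ 3.852111.
lambda ≈ 9*3.852111 = 34.668999.
floor(lambda*100)/100 = 34.66.

34.66


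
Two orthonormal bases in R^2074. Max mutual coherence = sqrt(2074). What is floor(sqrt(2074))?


45^2 = 2025 <= 2074 < 2116 = 46^2, so 45 <= sqrt(2074) < 46.
floor(sqrt(2074)) = 45.

45


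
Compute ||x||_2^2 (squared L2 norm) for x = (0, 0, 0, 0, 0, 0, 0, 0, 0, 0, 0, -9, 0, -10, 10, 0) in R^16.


Non-zero entries: [(11, -9), (13, -10), (14, 10)]
Squares: [81, 100, 100]
||x||_2^2 = sum = 281.

281


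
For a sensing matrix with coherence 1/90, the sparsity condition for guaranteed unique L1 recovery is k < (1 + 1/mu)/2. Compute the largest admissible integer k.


1/mu = 90.
1 + 1/mu = 91.
(1 + 1/mu)/2 = 45.5 is not an integer, so k_max = floor(45.5) = 45.

45


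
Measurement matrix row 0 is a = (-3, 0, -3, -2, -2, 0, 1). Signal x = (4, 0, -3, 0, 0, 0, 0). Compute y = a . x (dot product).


Non-zero terms: ['-3*4', '-3*-3']
Products: [-12, 9]
y = sum = -3.

-3


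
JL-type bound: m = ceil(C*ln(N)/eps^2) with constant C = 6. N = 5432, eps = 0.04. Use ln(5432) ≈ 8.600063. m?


ln(5432) ≈ 8.600063.
eps^2 = 0.04^2 = 0.0016.
C*ln(N)/eps^2 ≈ 6*8.600063/0.0016 ≈ 32250.2363.
m = ceil(32250.2363) = 32251.

32251


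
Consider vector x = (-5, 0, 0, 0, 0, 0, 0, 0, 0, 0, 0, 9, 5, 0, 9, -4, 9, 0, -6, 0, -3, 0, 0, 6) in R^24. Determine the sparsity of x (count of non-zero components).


Non-zero positions: [0, 11, 12, 14, 15, 16, 18, 20, 23].
Sparsity = 9.

9


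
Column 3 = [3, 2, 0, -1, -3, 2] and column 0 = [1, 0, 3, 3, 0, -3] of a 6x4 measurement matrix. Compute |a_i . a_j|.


Inner product: 3*1 + 2*0 + 0*3 + -1*3 + -3*0 + 2*-3
Products: [3, 0, 0, -3, 0, -6]
Sum = -6.
|dot| = 6.

6


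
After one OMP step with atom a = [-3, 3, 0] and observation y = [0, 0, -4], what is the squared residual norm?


a^T a = 18.
a^T y = 0.
coeff = 0/18 = 0.
||r||^2 = 16.

16


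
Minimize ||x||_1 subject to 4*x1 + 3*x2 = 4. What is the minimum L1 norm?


Axis intercepts:
  x1 = 1, x2 = 0: L1 = 1
  x1 = 0, x2 = 4/3: L1 = 4/3
x* = (1, 0)
||x*||_1 = 1.

1


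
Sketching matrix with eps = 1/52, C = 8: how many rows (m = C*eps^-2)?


1/eps = 52.
(1/eps)^2 = 2704.
m = 8*2704 = 21632.

21632


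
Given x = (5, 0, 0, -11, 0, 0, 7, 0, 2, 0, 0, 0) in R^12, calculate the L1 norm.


Non-zero entries: [(0, 5), (3, -11), (6, 7), (8, 2)]
Absolute values: [5, 11, 7, 2]
||x||_1 = sum = 25.

25


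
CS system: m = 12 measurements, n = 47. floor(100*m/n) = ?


100*m/n = 100*12/47 ≈ 25.5319.
floor = 25.

25


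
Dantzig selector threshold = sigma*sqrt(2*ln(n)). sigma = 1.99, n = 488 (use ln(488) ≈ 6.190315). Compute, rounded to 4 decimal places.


ln(488) ≈ 6.190315.
2*ln(n) ≈ 12.38063.
sqrt(2*ln(n)) ≈ sqrt(12.38063) ≈ 3.518612.
threshold ≈ 1.99*3.518612 = 7.00203788 ≈ 7.0020.

7.0020


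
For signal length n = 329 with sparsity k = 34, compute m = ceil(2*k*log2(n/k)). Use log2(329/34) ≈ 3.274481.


log2(n/k) = log2(329/34) ≈ 3.274481.
2*k*log2(n/k) ≈ 2*34*3.274481 = 222.664708.
m = ceil(222.664708) = 223.

223


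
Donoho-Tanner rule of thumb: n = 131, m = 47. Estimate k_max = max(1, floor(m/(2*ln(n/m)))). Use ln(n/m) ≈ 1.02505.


n/m = 131/47.
ln(n/m) ≈ 1.02505.
2*ln(n/m) ≈ 2.0501.
m/(2*ln(n/m)) ≈ 47/2.0501 ≈ 22.9257.
floor = 22.
k_max = max(1, 22) = 22.

22


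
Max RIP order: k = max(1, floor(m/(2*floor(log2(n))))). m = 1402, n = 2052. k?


floor(log2(2052)) = 11.
2*11 = 22.
m/(2*floor(log2(n))) = 1402/22 ≈ 63.7273.
floor = 63.
k = max(1, 63) = 63.

63


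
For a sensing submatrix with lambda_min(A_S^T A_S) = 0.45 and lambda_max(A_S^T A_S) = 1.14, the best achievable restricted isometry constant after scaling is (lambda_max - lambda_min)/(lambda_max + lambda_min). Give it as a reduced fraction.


lambda_max - lambda_min = 1.14 - 0.45 = 0.69.
lambda_max + lambda_min = 1.14 + 0.45 = 1.59.
delta = 0.69/1.59 = 69/159 = 23/53.

23/53


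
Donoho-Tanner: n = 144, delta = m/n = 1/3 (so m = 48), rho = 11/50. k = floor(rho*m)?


m = 1/3*144 = 48.
rho = 11/50.
rho*m = 11/50*48 = 10.56.
k = floor(10.56) = 10.

10


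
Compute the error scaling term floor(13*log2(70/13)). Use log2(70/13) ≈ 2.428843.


log2(n/k) = log2(70/13) ≈ 2.428843.
k*log2(n/k) ≈ 13*2.428843 = 31.574959.
floor(31.574959) = 31.

31


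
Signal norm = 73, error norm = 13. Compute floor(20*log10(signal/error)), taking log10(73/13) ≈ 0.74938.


||x||/||e|| = 73/13.
log10(73/13) ≈ 0.74938.
20*log10(||x||/||e||) ≈ 20*0.74938 = 14.9876.
floor(14.9876) = 14.

14


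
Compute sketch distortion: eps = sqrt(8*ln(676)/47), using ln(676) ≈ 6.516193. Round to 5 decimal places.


ln(676) ≈ 6.516193.
8*ln(N)/m ≈ 8*6.516193/47 ≈ 1.10913923.
eps = sqrt(1.10913923) ≈ 1.0531568 ≈ 1.05316.

1.05316


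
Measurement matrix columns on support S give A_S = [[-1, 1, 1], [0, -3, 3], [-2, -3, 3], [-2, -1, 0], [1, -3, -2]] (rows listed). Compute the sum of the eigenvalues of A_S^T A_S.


Sum of eigenvalues of A_S^T A_S = trace(A_S^T A_S) = sum of squared column norms of A_S.
A_S^T A_S diagonal: [10, 29, 23].
trace = 10 + 29 + 23 = 62.

62


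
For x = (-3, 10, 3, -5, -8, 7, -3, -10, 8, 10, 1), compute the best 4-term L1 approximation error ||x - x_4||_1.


Sorted |x_i| descending: [10, 10, 10, 8, 8, 7, 5, 3, 3, 3, 1]
Keep top 4: [10, 10, 10, 8]
Tail entries: [8, 7, 5, 3, 3, 3, 1]
L1 error = sum of tail = 30.

30


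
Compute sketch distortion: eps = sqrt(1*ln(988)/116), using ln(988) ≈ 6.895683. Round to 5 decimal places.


ln(988) ≈ 6.895683.
1*ln(N)/m ≈ 1*6.895683/116 ≈ 0.05944554.
eps = sqrt(0.05944554) ≈ 0.2438146 ≈ 0.24381.

0.24381


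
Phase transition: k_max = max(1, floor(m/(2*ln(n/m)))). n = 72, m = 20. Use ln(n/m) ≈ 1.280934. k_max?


n/m = 72/20 = 18/5.
ln(n/m) ≈ 1.280934.
2*ln(n/m) ≈ 2.561868.
m/(2*ln(n/m)) ≈ 20/2.561868 ≈ 7.8068.
floor = 7.
k_max = max(1, 7) = 7.

7


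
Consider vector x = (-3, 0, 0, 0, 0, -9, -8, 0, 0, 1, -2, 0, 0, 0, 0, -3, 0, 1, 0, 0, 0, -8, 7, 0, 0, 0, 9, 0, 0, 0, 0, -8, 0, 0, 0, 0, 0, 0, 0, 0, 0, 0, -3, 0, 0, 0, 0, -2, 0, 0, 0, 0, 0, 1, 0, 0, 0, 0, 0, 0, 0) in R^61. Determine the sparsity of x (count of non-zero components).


Non-zero positions: [0, 5, 6, 9, 10, 15, 17, 21, 22, 26, 31, 42, 47, 53].
Sparsity = 14.

14


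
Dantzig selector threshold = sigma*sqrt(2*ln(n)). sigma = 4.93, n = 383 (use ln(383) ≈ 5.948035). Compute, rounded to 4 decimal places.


ln(383) ≈ 5.948035.
2*ln(n) ≈ 11.89607.
sqrt(2*ln(n)) ≈ sqrt(11.89607) ≈ 3.449068.
threshold ≈ 4.93*3.449068 = 17.00390524 ≈ 17.0039.

17.0039


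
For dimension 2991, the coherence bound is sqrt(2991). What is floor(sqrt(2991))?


54^2 = 2916 <= 2991 < 3025 = 55^2, so 54 <= sqrt(2991) < 55.
floor(sqrt(2991)) = 54.

54


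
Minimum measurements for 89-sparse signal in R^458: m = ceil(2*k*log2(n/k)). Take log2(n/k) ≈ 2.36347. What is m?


log2(n/k) = log2(458/89) ≈ 2.36347.
2*k*log2(n/k) ≈ 2*89*2.36347 = 420.69766.
m = ceil(420.69766) = 421.

421


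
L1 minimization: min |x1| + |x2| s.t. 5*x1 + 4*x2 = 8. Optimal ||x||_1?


Axis intercepts:
  x1 = 8/5, x2 = 0: L1 = 8/5
  x1 = 0, x2 = 2: L1 = 2
x* = (8/5, 0)
||x*||_1 = 8/5.

8/5


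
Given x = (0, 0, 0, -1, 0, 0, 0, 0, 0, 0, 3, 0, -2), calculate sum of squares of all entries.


Non-zero entries: [(3, -1), (10, 3), (12, -2)]
Squares: [1, 9, 4]
||x||_2^2 = sum = 14.

14


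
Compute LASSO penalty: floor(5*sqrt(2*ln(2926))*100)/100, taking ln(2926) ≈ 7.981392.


ln(2926) ≈ 7.981392.
2*ln(n) ≈ 15.962784.
sqrt(2*ln(n)) ≈ sqrt(15.962784) ≈ 3.995345.
lambda ≈ 5*3.995345 = 19.976725.
floor(lambda*100)/100 = 19.97.

19.97


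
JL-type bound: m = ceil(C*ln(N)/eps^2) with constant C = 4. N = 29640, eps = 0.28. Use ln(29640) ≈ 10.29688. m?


ln(29640) ≈ 10.29688.
eps^2 = 0.28^2 = 0.0784.
C*ln(N)/eps^2 ≈ 4*10.29688/0.0784 ≈ 525.351.
m = ceil(525.351) = 526.

526


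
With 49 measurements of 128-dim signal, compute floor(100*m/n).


100*m/n = 100*49/128 ≈ 38.2812.
floor = 38.

38


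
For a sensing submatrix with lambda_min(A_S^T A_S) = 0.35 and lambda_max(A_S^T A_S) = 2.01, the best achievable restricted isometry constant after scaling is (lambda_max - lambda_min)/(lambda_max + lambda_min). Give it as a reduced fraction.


lambda_max - lambda_min = 2.01 - 0.35 = 1.66.
lambda_max + lambda_min = 2.01 + 0.35 = 2.36.
delta = 1.66/2.36 = 166/236 = 83/118.

83/118


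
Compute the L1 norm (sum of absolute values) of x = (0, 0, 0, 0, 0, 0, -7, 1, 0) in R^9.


Non-zero entries: [(6, -7), (7, 1)]
Absolute values: [7, 1]
||x||_1 = sum = 8.

8


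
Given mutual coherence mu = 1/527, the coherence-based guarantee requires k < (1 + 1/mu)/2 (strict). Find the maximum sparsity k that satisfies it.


1/mu = 527.
1 + 1/mu = 528.
(1 + 1/mu)/2 = 264 is an integer and the inequality is strict, so k_max = 264 - 1 = 263.

263


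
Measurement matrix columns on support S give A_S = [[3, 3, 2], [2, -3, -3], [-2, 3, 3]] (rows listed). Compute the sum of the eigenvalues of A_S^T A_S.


Sum of eigenvalues of A_S^T A_S = trace(A_S^T A_S) = sum of squared column norms of A_S.
A_S^T A_S diagonal: [17, 27, 22].
trace = 17 + 27 + 22 = 66.

66


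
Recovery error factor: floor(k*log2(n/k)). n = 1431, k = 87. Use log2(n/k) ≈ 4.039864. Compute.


log2(n/k) = log2(1431/87) ≈ 4.039864.
k*log2(n/k) ≈ 87*4.039864 = 351.468168.
floor(351.468168) = 351.

351


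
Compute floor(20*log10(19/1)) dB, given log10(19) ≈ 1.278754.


||x||/||e|| = 19/1 = 19.
log10(19) ≈ 1.278754.
20*log10(||x||/||e||) ≈ 20*1.278754 = 25.57508.
floor(25.57508) = 25.

25


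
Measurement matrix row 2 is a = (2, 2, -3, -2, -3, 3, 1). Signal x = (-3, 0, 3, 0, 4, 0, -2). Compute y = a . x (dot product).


Non-zero terms: ['2*-3', '-3*3', '-3*4', '1*-2']
Products: [-6, -9, -12, -2]
y = sum = -29.

-29


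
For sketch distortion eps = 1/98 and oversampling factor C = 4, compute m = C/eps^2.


1/eps = 98.
(1/eps)^2 = 9604.
m = 4*9604 = 38416.

38416


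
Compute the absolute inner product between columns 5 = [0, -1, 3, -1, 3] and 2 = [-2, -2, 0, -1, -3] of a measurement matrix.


Inner product: 0*-2 + -1*-2 + 3*0 + -1*-1 + 3*-3
Products: [0, 2, 0, 1, -9]
Sum = -6.
|dot| = 6.

6


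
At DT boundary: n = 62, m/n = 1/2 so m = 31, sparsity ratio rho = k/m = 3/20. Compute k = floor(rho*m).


m = 1/2*62 = 31.
rho = 3/20.
rho*m = 3/20*31 = 4.65.
k = floor(4.65) = 4.

4


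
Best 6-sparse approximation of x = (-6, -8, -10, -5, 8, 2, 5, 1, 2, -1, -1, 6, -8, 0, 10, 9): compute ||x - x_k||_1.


Sorted |x_i| descending: [10, 10, 9, 8, 8, 8, 6, 6, 5, 5, 2, 2, 1, 1, 1, 0]
Keep top 6: [10, 10, 9, 8, 8, 8]
Tail entries: [6, 6, 5, 5, 2, 2, 1, 1, 1, 0]
L1 error = sum of tail = 29.

29


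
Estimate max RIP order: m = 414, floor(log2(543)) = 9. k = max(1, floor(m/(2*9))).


floor(log2(543)) = 9.
2*9 = 18.
m/(2*floor(log2(n))) = 414/18 ≈ 23.0.
floor = 23.
k = max(1, 23) = 23.

23


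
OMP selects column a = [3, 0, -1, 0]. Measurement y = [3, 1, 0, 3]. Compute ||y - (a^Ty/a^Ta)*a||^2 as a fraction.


a^T a = 10.
a^T y = 9.
coeff = 9/10 = 9/10.
||r||^2 = 109/10.

109/10


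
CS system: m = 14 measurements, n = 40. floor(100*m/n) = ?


100*m/n = 100*14/40 ≈ 35.0.
floor = 35.

35


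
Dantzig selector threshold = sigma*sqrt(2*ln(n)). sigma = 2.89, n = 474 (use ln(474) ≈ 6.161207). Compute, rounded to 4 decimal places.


ln(474) ≈ 6.161207.
2*ln(n) ≈ 12.322414.
sqrt(2*ln(n)) ≈ sqrt(12.322414) ≈ 3.51033.
threshold ≈ 2.89*3.51033 = 10.1448537 ≈ 10.1449.

10.1449


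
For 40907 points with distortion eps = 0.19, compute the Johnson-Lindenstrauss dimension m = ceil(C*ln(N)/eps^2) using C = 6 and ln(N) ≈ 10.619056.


ln(40907) ≈ 10.619056.
eps^2 = 0.19^2 = 0.0361.
C*ln(N)/eps^2 ≈ 6*10.619056/0.0361 ≈ 1764.9401.
m = ceil(1764.9401) = 1765.

1765


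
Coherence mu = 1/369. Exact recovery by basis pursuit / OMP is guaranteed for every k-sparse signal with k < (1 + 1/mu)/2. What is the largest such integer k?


1/mu = 369.
1 + 1/mu = 370.
(1 + 1/mu)/2 = 185 is an integer and the inequality is strict, so k_max = 185 - 1 = 184.

184


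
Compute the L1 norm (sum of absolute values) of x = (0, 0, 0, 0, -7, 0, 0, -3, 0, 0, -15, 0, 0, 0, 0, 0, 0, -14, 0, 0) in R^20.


Non-zero entries: [(4, -7), (7, -3), (10, -15), (17, -14)]
Absolute values: [7, 3, 15, 14]
||x||_1 = sum = 39.

39


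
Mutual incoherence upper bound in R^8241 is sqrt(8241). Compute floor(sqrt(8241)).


90^2 = 8100 <= 8241 < 8281 = 91^2, so 90 <= sqrt(8241) < 91.
floor(sqrt(8241)) = 90.

90


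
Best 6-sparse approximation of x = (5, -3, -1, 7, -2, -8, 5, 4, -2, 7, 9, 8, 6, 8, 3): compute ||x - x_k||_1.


Sorted |x_i| descending: [9, 8, 8, 8, 7, 7, 6, 5, 5, 4, 3, 3, 2, 2, 1]
Keep top 6: [9, 8, 8, 8, 7, 7]
Tail entries: [6, 5, 5, 4, 3, 3, 2, 2, 1]
L1 error = sum of tail = 31.

31


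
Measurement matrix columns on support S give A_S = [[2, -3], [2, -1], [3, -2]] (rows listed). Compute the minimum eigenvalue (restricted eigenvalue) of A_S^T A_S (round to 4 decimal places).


A_S^T A_S = [[17, -14], [-14, 14]].
trace = 31.
det = 42.
disc = trace^2 - 4*det = 961 - 4*42 = 793.
sqrt(793) ≈ 28.160256.
lam_min = (31 - sqrt(793))/2 ≈ (31 - 28.160256)/2 = 1.419872 ≈ 1.4199.

1.4199


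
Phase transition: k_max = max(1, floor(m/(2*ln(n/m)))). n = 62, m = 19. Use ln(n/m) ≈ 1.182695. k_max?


n/m = 62/19.
ln(n/m) ≈ 1.182695.
2*ln(n/m) ≈ 2.36539.
m/(2*ln(n/m)) ≈ 19/2.36539 ≈ 8.0325.
floor = 8.
k_max = max(1, 8) = 8.

8


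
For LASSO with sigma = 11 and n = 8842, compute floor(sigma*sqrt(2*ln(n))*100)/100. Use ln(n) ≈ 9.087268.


ln(8842) ≈ 9.087268.
2*ln(n) ≈ 18.174536.
sqrt(2*ln(n)) ≈ sqrt(18.174536) ≈ 4.26316.
lambda ≈ 11*4.26316 = 46.89476.
floor(lambda*100)/100 = 46.89.

46.89


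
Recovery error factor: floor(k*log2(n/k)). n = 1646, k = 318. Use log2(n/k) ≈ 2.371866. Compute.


log2(n/k) = log2(1646/318) ≈ 2.371866.
k*log2(n/k) ≈ 318*2.371866 = 754.253388.
floor(754.253388) = 754.

754


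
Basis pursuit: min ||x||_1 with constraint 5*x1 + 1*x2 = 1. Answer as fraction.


Axis intercepts:
  x1 = 1/5, x2 = 0: L1 = 1/5
  x1 = 0, x2 = 1: L1 = 1
x* = (1/5, 0)
||x*||_1 = 1/5.

1/5


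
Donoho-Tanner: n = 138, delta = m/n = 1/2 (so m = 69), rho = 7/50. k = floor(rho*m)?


m = 1/2*138 = 69.
rho = 7/50.
rho*m = 7/50*69 = 9.66.
k = floor(9.66) = 9.

9


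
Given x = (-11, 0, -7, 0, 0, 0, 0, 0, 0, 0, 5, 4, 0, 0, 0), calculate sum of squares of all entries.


Non-zero entries: [(0, -11), (2, -7), (10, 5), (11, 4)]
Squares: [121, 49, 25, 16]
||x||_2^2 = sum = 211.

211


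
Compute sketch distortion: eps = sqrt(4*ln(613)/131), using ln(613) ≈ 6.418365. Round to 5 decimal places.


ln(613) ≈ 6.418365.
4*ln(N)/m ≈ 4*6.418365/131 ≈ 0.19598061.
eps = sqrt(0.19598061) ≈ 0.442697 ≈ 0.44270.

0.44270


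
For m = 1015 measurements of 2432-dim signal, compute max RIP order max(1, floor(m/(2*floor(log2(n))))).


floor(log2(2432)) = 11.
2*11 = 22.
m/(2*floor(log2(n))) = 1015/22 ≈ 46.1364.
floor = 46.
k = max(1, 46) = 46.

46


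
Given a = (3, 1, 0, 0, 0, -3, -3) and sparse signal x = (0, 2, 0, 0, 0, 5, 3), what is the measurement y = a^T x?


Non-zero terms: ['1*2', '-3*5', '-3*3']
Products: [2, -15, -9]
y = sum = -22.

-22


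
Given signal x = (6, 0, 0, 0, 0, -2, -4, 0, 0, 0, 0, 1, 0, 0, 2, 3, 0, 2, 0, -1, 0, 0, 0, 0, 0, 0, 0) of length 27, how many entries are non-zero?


Non-zero positions: [0, 5, 6, 11, 14, 15, 17, 19].
Sparsity = 8.

8


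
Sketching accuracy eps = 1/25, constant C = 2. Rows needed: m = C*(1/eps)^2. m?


1/eps = 25.
(1/eps)^2 = 625.
m = 2*625 = 1250.

1250


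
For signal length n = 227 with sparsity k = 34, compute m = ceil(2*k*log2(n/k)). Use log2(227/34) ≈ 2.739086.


log2(n/k) = log2(227/34) ≈ 2.739086.
2*k*log2(n/k) ≈ 2*34*2.739086 = 186.257848.
m = ceil(186.257848) = 187.

187


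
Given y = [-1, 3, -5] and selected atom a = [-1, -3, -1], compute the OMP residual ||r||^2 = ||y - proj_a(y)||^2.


a^T a = 11.
a^T y = -3.
coeff = -3/11 = -3/11.
||r||^2 = 376/11.

376/11


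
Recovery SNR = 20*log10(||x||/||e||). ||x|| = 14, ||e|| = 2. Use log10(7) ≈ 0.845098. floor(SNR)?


||x||/||e|| = 14/2 = 7.
log10(7) ≈ 0.845098.
20*log10(||x||/||e||) ≈ 20*0.845098 = 16.90196.
floor(16.90196) = 16.

16


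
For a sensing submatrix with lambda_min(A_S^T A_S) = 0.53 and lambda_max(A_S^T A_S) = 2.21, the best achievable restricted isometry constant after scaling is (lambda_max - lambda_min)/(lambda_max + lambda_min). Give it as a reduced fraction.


lambda_max - lambda_min = 2.21 - 0.53 = 1.68.
lambda_max + lambda_min = 2.21 + 0.53 = 2.74.
delta = 1.68/2.74 = 168/274 = 84/137.

84/137


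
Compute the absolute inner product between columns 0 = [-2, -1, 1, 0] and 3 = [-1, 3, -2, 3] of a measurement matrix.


Inner product: -2*-1 + -1*3 + 1*-2 + 0*3
Products: [2, -3, -2, 0]
Sum = -3.
|dot| = 3.

3


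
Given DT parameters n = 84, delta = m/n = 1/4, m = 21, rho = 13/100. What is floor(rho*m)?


m = 1/4*84 = 21.
rho = 13/100.
rho*m = 13/100*21 = 2.73.
k = floor(2.73) = 2.

2


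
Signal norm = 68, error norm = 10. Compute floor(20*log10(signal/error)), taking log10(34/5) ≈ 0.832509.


||x||/||e|| = 68/10 = 34/5.
log10(34/5) ≈ 0.832509.
20*log10(||x||/||e||) ≈ 20*0.832509 = 16.65018.
floor(16.65018) = 16.

16


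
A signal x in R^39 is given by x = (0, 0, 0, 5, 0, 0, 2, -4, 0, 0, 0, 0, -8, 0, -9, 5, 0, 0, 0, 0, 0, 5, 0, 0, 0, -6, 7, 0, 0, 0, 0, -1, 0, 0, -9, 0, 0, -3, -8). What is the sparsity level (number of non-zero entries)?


Non-zero positions: [3, 6, 7, 12, 14, 15, 21, 25, 26, 31, 34, 37, 38].
Sparsity = 13.

13


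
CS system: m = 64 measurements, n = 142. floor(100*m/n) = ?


100*m/n = 100*64/142 ≈ 45.0704.
floor = 45.

45


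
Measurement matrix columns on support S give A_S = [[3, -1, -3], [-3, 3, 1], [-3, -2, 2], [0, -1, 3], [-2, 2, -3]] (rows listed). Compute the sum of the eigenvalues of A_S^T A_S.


Sum of eigenvalues of A_S^T A_S = trace(A_S^T A_S) = sum of squared column norms of A_S.
A_S^T A_S diagonal: [31, 19, 32].
trace = 31 + 19 + 32 = 82.

82


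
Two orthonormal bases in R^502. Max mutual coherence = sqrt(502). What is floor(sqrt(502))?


22^2 = 484 <= 502 < 529 = 23^2, so 22 <= sqrt(502) < 23.
floor(sqrt(502)) = 22.

22


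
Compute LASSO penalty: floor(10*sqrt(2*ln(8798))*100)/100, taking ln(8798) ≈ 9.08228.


ln(8798) ≈ 9.08228.
2*ln(n) ≈ 18.16456.
sqrt(2*ln(n)) ≈ sqrt(18.16456) ≈ 4.26199.
lambda ≈ 10*4.26199 = 42.6199.
floor(lambda*100)/100 = 42.61.

42.61


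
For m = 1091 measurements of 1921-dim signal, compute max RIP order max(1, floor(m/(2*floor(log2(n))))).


floor(log2(1921)) = 10.
2*10 = 20.
m/(2*floor(log2(n))) = 1091/20 ≈ 54.55.
floor = 54.
k = max(1, 54) = 54.

54


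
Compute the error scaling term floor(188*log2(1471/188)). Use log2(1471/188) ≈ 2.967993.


log2(n/k) = log2(1471/188) ≈ 2.967993.
k*log2(n/k) ≈ 188*2.967993 = 557.982684.
floor(557.982684) = 557.

557


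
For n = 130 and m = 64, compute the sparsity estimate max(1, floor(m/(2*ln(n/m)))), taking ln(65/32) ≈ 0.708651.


n/m = 130/64 = 65/32.
ln(n/m) ≈ 0.708651.
2*ln(n/m) ≈ 1.417302.
m/(2*ln(n/m)) ≈ 64/1.417302 ≈ 45.1562.
floor = 45.
k_max = max(1, 45) = 45.

45


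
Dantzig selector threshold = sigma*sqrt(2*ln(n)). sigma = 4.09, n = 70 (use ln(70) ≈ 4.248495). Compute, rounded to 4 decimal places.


ln(70) ≈ 4.248495.
2*ln(n) ≈ 8.49699.
sqrt(2*ln(n)) ≈ sqrt(8.49699) ≈ 2.91496.
threshold ≈ 4.09*2.91496 = 11.9221864 ≈ 11.9222.

11.9222


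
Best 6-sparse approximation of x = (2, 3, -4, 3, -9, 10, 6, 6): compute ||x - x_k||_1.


Sorted |x_i| descending: [10, 9, 6, 6, 4, 3, 3, 2]
Keep top 6: [10, 9, 6, 6, 4, 3]
Tail entries: [3, 2]
L1 error = sum of tail = 5.

5


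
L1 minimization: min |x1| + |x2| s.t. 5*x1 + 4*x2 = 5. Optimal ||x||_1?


Axis intercepts:
  x1 = 1, x2 = 0: L1 = 1
  x1 = 0, x2 = 5/4: L1 = 5/4
x* = (1, 0)
||x*||_1 = 1.

1


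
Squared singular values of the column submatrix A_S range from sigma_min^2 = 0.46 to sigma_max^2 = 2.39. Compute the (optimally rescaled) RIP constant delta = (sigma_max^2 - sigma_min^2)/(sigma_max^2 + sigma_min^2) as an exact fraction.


lambda_max - lambda_min = 2.39 - 0.46 = 1.93.
lambda_max + lambda_min = 2.39 + 0.46 = 2.85.
delta = 1.93/2.85 = 193/285.

193/285


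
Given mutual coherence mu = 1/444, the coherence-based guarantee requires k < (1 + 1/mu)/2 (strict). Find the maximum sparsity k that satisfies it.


1/mu = 444.
1 + 1/mu = 445.
(1 + 1/mu)/2 = 222.5 is not an integer, so k_max = floor(222.5) = 222.

222


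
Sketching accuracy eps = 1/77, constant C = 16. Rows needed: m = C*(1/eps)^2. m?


1/eps = 77.
(1/eps)^2 = 5929.
m = 16*5929 = 94864.

94864


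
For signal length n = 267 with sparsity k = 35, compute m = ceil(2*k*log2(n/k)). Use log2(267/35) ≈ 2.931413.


log2(n/k) = log2(267/35) ≈ 2.931413.
2*k*log2(n/k) ≈ 2*35*2.931413 = 205.19891.
m = ceil(205.19891) = 206.

206


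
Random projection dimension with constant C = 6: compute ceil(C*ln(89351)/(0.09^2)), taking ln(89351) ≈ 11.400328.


ln(89351) ≈ 11.400328.
eps^2 = 0.09^2 = 0.0081.
C*ln(N)/eps^2 ≈ 6*11.400328/0.0081 ≈ 8444.6874.
m = ceil(8444.6874) = 8445.

8445


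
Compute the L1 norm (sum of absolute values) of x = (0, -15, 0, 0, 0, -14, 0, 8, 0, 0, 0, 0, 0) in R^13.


Non-zero entries: [(1, -15), (5, -14), (7, 8)]
Absolute values: [15, 14, 8]
||x||_1 = sum = 37.

37


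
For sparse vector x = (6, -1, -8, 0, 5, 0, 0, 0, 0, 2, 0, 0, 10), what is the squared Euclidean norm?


Non-zero entries: [(0, 6), (1, -1), (2, -8), (4, 5), (9, 2), (12, 10)]
Squares: [36, 1, 64, 25, 4, 100]
||x||_2^2 = sum = 230.

230


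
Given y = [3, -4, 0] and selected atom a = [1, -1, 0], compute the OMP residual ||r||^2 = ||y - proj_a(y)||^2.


a^T a = 2.
a^T y = 7.
coeff = 7/2 = 7/2.
||r||^2 = 1/2.

1/2


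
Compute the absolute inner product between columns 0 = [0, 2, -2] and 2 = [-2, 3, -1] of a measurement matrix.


Inner product: 0*-2 + 2*3 + -2*-1
Products: [0, 6, 2]
Sum = 8.
|dot| = 8.

8


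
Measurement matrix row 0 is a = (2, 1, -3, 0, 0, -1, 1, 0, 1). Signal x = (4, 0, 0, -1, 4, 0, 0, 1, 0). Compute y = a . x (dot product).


Non-zero terms: ['2*4', '0*-1', '0*4', '0*1']
Products: [8, 0, 0, 0]
y = sum = 8.

8


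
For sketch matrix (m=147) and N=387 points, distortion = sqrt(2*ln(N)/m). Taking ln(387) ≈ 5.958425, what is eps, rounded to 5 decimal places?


ln(387) ≈ 5.958425.
2*ln(N)/m ≈ 2*5.958425/147 ≈ 0.08106701.
eps = sqrt(0.08106701) ≈ 0.2847227 ≈ 0.28472.

0.28472


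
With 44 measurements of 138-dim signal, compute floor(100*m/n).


100*m/n = 100*44/138 ≈ 31.8841.
floor = 31.

31


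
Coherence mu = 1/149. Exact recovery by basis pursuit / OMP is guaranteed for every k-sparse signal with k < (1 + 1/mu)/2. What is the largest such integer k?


1/mu = 149.
1 + 1/mu = 150.
(1 + 1/mu)/2 = 75 is an integer and the inequality is strict, so k_max = 75 - 1 = 74.

74


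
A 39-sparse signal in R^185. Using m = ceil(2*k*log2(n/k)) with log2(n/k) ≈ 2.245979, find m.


log2(n/k) = log2(185/39) ≈ 2.245979.
2*k*log2(n/k) ≈ 2*39*2.245979 = 175.186362.
m = ceil(175.186362) = 176.

176


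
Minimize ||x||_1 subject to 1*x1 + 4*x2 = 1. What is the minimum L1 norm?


Axis intercepts:
  x1 = 1, x2 = 0: L1 = 1
  x1 = 0, x2 = 1/4: L1 = 1/4
x* = (0, 1/4)
||x*||_1 = 1/4.

1/4


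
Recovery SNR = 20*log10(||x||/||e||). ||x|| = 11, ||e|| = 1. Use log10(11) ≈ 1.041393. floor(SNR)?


||x||/||e|| = 11/1 = 11.
log10(11) ≈ 1.041393.
20*log10(||x||/||e||) ≈ 20*1.041393 = 20.82786.
floor(20.82786) = 20.

20


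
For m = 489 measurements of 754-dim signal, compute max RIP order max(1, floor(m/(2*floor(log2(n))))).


floor(log2(754)) = 9.
2*9 = 18.
m/(2*floor(log2(n))) = 489/18 ≈ 27.1667.
floor = 27.
k = max(1, 27) = 27.

27


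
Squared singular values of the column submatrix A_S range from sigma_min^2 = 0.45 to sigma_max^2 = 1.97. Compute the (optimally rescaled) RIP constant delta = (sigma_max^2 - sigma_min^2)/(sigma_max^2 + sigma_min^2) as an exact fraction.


lambda_max - lambda_min = 1.97 - 0.45 = 1.52.
lambda_max + lambda_min = 1.97 + 0.45 = 2.42.
delta = 1.52/2.42 = 152/242 = 76/121.

76/121


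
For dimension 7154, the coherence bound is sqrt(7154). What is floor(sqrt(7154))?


84^2 = 7056 <= 7154 < 7225 = 85^2, so 84 <= sqrt(7154) < 85.
floor(sqrt(7154)) = 84.

84


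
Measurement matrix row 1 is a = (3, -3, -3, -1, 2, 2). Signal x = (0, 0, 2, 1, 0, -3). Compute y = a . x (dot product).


Non-zero terms: ['-3*2', '-1*1', '2*-3']
Products: [-6, -1, -6]
y = sum = -13.

-13


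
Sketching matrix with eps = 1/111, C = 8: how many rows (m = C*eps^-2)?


1/eps = 111.
(1/eps)^2 = 12321.
m = 8*12321 = 98568.

98568


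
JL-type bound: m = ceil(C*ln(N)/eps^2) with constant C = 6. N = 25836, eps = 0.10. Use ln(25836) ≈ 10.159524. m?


ln(25836) ≈ 10.159524.
eps^2 = 0.10^2 = 0.01.
C*ln(N)/eps^2 ≈ 6*10.159524/0.01 ≈ 6095.7144.
m = ceil(6095.7144) = 6096.

6096


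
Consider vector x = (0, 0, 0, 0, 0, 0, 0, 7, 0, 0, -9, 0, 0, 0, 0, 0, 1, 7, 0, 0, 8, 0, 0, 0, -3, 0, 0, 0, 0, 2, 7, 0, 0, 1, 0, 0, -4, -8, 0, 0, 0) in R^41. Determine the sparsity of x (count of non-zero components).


Non-zero positions: [7, 10, 16, 17, 20, 24, 29, 30, 33, 36, 37].
Sparsity = 11.

11


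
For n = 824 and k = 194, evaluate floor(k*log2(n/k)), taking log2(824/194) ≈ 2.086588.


log2(n/k) = log2(824/194) ≈ 2.086588.
k*log2(n/k) ≈ 194*2.086588 = 404.798072.
floor(404.798072) = 404.

404


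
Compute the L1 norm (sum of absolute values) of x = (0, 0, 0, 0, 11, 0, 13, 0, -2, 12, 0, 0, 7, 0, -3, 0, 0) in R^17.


Non-zero entries: [(4, 11), (6, 13), (8, -2), (9, 12), (12, 7), (14, -3)]
Absolute values: [11, 13, 2, 12, 7, 3]
||x||_1 = sum = 48.

48


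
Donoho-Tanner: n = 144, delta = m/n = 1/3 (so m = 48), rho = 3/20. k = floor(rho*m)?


m = 1/3*144 = 48.
rho = 3/20.
rho*m = 3/20*48 = 7.2.
k = floor(7.2) = 7.

7


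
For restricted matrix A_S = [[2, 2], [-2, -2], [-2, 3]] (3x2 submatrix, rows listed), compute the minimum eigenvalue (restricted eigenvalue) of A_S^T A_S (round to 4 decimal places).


A_S^T A_S = [[12, 2], [2, 17]].
trace = 29.
det = 200.
disc = trace^2 - 4*det = 841 - 4*200 = 41.
sqrt(41) ≈ 6.403124.
lam_min = (29 - sqrt(41))/2 ≈ (29 - 6.403124)/2 = 11.298438 ≈ 11.2984.

11.2984


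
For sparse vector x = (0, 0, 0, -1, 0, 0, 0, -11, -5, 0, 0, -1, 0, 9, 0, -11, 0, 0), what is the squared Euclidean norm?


Non-zero entries: [(3, -1), (7, -11), (8, -5), (11, -1), (13, 9), (15, -11)]
Squares: [1, 121, 25, 1, 81, 121]
||x||_2^2 = sum = 350.

350


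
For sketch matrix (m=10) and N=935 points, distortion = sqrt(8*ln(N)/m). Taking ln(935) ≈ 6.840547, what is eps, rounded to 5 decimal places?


ln(935) ≈ 6.840547.
8*ln(N)/m ≈ 8*6.840547/10 ≈ 5.4724376.
eps = sqrt(5.4724376) ≈ 2.3393242 ≈ 2.33932.

2.33932


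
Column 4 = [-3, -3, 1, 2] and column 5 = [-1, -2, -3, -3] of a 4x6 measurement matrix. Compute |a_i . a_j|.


Inner product: -3*-1 + -3*-2 + 1*-3 + 2*-3
Products: [3, 6, -3, -6]
Sum = 0.
|dot| = 0.

0


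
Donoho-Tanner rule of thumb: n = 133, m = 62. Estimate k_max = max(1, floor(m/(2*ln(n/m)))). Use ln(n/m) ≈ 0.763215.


n/m = 133/62.
ln(n/m) ≈ 0.763215.
2*ln(n/m) ≈ 1.52643.
m/(2*ln(n/m)) ≈ 62/1.52643 ≈ 40.6177.
floor = 40.
k_max = max(1, 40) = 40.

40


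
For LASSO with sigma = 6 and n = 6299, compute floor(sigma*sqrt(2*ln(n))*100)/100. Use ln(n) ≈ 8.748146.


ln(6299) ≈ 8.748146.
2*ln(n) ≈ 17.496292.
sqrt(2*ln(n)) ≈ sqrt(17.496292) ≈ 4.182857.
lambda ≈ 6*4.182857 = 25.097142.
floor(lambda*100)/100 = 25.09.

25.09


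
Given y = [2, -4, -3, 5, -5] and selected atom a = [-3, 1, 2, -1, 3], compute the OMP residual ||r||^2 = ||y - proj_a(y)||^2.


a^T a = 24.
a^T y = -36.
coeff = -36/24 = -3/2.
||r||^2 = 25.

25


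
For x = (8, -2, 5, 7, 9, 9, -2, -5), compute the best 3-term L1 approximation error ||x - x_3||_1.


Sorted |x_i| descending: [9, 9, 8, 7, 5, 5, 2, 2]
Keep top 3: [9, 9, 8]
Tail entries: [7, 5, 5, 2, 2]
L1 error = sum of tail = 21.

21


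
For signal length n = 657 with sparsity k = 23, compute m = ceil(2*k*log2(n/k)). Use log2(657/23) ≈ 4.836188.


log2(n/k) = log2(657/23) ≈ 4.836188.
2*k*log2(n/k) ≈ 2*23*4.836188 = 222.464648.
m = ceil(222.464648) = 223.

223


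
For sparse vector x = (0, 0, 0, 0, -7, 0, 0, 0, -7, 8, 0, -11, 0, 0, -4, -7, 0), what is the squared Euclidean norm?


Non-zero entries: [(4, -7), (8, -7), (9, 8), (11, -11), (14, -4), (15, -7)]
Squares: [49, 49, 64, 121, 16, 49]
||x||_2^2 = sum = 348.

348


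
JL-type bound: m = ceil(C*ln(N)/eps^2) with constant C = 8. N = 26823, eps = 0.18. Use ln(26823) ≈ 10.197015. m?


ln(26823) ≈ 10.197015.
eps^2 = 0.18^2 = 0.0324.
C*ln(N)/eps^2 ≈ 8*10.197015/0.0324 ≈ 2517.7815.
m = ceil(2517.7815) = 2518.

2518


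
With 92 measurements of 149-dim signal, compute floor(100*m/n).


100*m/n = 100*92/149 ≈ 61.745.
floor = 61.

61


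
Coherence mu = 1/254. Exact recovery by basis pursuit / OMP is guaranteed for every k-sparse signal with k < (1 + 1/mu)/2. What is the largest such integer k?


1/mu = 254.
1 + 1/mu = 255.
(1 + 1/mu)/2 = 127.5 is not an integer, so k_max = floor(127.5) = 127.

127


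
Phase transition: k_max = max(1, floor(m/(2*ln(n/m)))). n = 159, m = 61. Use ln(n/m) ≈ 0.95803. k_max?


n/m = 159/61.
ln(n/m) ≈ 0.95803.
2*ln(n/m) ≈ 1.91606.
m/(2*ln(n/m)) ≈ 61/1.91606 ≈ 31.8362.
floor = 31.
k_max = max(1, 31) = 31.

31


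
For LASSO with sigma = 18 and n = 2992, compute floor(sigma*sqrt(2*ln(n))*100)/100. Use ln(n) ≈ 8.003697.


ln(2992) ≈ 8.003697.
2*ln(n) ≈ 16.007394.
sqrt(2*ln(n)) ≈ sqrt(16.007394) ≈ 4.000924.
lambda ≈ 18*4.000924 = 72.016632.
floor(lambda*100)/100 = 72.01.

72.01


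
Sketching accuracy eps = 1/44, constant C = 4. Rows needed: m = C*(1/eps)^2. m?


1/eps = 44.
(1/eps)^2 = 1936.
m = 4*1936 = 7744.

7744


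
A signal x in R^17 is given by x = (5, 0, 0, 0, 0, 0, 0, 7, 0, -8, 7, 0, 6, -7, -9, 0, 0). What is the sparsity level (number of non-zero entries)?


Non-zero positions: [0, 7, 9, 10, 12, 13, 14].
Sparsity = 7.

7


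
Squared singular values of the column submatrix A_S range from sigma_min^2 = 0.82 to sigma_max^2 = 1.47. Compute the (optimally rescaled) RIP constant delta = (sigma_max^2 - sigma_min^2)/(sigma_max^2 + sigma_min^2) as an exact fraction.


lambda_max - lambda_min = 1.47 - 0.82 = 0.65.
lambda_max + lambda_min = 1.47 + 0.82 = 2.29.
delta = 0.65/2.29 = 65/229.

65/229


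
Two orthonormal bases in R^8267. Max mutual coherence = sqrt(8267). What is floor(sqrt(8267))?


90^2 = 8100 <= 8267 < 8281 = 91^2, so 90 <= sqrt(8267) < 91.
floor(sqrt(8267)) = 90.

90


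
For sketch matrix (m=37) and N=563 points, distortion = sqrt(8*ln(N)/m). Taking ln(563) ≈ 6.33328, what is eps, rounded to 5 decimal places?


ln(563) ≈ 6.33328.
8*ln(N)/m ≈ 8*6.33328/37 ≈ 1.36935784.
eps = sqrt(1.36935784) ≈ 1.1701956 ≈ 1.17020.

1.17020


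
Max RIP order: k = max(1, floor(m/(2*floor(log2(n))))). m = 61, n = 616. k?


floor(log2(616)) = 9.
2*9 = 18.
m/(2*floor(log2(n))) = 61/18 ≈ 3.3889.
floor = 3.
k = max(1, 3) = 3.

3


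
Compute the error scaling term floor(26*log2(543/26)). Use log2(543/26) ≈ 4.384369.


log2(n/k) = log2(543/26) ≈ 4.384369.
k*log2(n/k) ≈ 26*4.384369 = 113.993594.
floor(113.993594) = 113.

113


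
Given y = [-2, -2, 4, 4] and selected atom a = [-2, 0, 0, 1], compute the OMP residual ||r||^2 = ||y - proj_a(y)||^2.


a^T a = 5.
a^T y = 8.
coeff = 8/5 = 8/5.
||r||^2 = 136/5.

136/5


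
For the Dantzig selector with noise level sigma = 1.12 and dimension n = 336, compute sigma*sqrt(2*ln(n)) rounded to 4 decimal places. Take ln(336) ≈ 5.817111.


ln(336) ≈ 5.817111.
2*ln(n) ≈ 11.634222.
sqrt(2*ln(n)) ≈ sqrt(11.634222) ≈ 3.410898.
threshold ≈ 1.12*3.410898 = 3.82020576 ≈ 3.8202.

3.8202


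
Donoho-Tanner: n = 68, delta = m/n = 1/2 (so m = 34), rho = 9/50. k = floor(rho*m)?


m = 1/2*68 = 34.
rho = 9/50.
rho*m = 9/50*34 = 6.12.
k = floor(6.12) = 6.

6


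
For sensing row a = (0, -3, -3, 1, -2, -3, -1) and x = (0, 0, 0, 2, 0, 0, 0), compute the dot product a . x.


Non-zero terms: ['1*2']
Products: [2]
y = sum = 2.

2


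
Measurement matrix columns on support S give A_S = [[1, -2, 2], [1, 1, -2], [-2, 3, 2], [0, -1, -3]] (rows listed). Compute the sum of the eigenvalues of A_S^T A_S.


Sum of eigenvalues of A_S^T A_S = trace(A_S^T A_S) = sum of squared column norms of A_S.
A_S^T A_S diagonal: [6, 15, 21].
trace = 6 + 15 + 21 = 42.

42


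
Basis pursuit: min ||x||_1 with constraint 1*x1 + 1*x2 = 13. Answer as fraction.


Axis intercepts:
  x1 = 13, x2 = 0: L1 = 13
  x1 = 0, x2 = 13: L1 = 13
x* = (13, 0)
||x*||_1 = 13.

13


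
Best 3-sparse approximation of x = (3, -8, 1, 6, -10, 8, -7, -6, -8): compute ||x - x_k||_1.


Sorted |x_i| descending: [10, 8, 8, 8, 7, 6, 6, 3, 1]
Keep top 3: [10, 8, 8]
Tail entries: [8, 7, 6, 6, 3, 1]
L1 error = sum of tail = 31.

31


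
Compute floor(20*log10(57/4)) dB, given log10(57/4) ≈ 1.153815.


||x||/||e|| = 57/4.
log10(57/4) ≈ 1.153815.
20*log10(||x||/||e||) ≈ 20*1.153815 = 23.0763.
floor(23.0763) = 23.

23


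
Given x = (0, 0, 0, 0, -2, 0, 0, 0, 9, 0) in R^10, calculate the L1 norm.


Non-zero entries: [(4, -2), (8, 9)]
Absolute values: [2, 9]
||x||_1 = sum = 11.

11


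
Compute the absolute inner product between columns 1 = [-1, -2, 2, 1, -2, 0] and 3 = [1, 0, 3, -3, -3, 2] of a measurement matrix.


Inner product: -1*1 + -2*0 + 2*3 + 1*-3 + -2*-3 + 0*2
Products: [-1, 0, 6, -3, 6, 0]
Sum = 8.
|dot| = 8.

8


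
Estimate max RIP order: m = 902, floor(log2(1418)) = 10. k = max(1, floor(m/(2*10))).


floor(log2(1418)) = 10.
2*10 = 20.
m/(2*floor(log2(n))) = 902/20 ≈ 45.1.
floor = 45.
k = max(1, 45) = 45.

45


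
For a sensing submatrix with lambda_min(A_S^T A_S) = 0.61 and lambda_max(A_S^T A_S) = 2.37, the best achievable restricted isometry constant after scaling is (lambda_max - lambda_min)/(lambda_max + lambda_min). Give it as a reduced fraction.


lambda_max - lambda_min = 2.37 - 0.61 = 1.76.
lambda_max + lambda_min = 2.37 + 0.61 = 2.98.
delta = 1.76/2.98 = 176/298 = 88/149.

88/149


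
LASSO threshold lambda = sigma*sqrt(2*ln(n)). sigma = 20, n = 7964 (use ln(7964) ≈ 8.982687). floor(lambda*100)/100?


ln(7964) ≈ 8.982687.
2*ln(n) ≈ 17.965374.
sqrt(2*ln(n)) ≈ sqrt(17.965374) ≈ 4.238558.
lambda ≈ 20*4.238558 = 84.77116.
floor(lambda*100)/100 = 84.77.

84.77


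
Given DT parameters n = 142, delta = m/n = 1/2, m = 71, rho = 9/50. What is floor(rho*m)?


m = 1/2*142 = 71.
rho = 9/50.
rho*m = 9/50*71 = 12.78.
k = floor(12.78) = 12.

12


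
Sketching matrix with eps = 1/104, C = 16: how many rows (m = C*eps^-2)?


1/eps = 104.
(1/eps)^2 = 10816.
m = 16*10816 = 173056.

173056


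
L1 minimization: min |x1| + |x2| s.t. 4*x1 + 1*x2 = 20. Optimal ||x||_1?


Axis intercepts:
  x1 = 5, x2 = 0: L1 = 5
  x1 = 0, x2 = 20: L1 = 20
x* = (5, 0)
||x*||_1 = 5.

5


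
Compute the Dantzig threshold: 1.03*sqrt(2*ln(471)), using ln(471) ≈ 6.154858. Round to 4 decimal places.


ln(471) ≈ 6.154858.
2*ln(n) ≈ 12.309716.
sqrt(2*ln(n)) ≈ sqrt(12.309716) ≈ 3.50852.
threshold ≈ 1.03*3.50852 = 3.6137756 ≈ 3.6138.

3.6138


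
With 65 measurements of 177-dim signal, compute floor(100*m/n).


100*m/n = 100*65/177 ≈ 36.7232.
floor = 36.

36


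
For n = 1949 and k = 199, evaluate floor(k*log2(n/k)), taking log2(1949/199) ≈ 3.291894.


log2(n/k) = log2(1949/199) ≈ 3.291894.
k*log2(n/k) ≈ 199*3.291894 = 655.086906.
floor(655.086906) = 655.

655


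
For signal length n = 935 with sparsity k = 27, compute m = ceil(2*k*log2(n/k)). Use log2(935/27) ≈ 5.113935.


log2(n/k) = log2(935/27) ≈ 5.113935.
2*k*log2(n/k) ≈ 2*27*5.113935 = 276.15249.
m = ceil(276.15249) = 277.

277


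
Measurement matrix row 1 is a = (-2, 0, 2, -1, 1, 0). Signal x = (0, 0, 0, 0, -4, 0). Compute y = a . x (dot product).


Non-zero terms: ['1*-4']
Products: [-4]
y = sum = -4.

-4


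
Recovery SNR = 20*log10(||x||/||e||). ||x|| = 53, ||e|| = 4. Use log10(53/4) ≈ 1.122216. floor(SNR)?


||x||/||e|| = 53/4.
log10(53/4) ≈ 1.122216.
20*log10(||x||/||e||) ≈ 20*1.122216 = 22.44432.
floor(22.44432) = 22.

22


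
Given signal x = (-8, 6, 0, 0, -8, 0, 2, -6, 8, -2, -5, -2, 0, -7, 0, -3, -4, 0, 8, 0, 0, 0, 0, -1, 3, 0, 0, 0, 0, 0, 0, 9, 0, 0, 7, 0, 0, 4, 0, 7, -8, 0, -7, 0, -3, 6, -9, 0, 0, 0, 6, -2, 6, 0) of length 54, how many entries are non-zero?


Non-zero positions: [0, 1, 4, 6, 7, 8, 9, 10, 11, 13, 15, 16, 18, 23, 24, 31, 34, 37, 39, 40, 42, 44, 45, 46, 50, 51, 52].
Sparsity = 27.

27


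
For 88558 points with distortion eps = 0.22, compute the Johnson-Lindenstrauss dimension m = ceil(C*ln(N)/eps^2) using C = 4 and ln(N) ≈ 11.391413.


ln(88558) ≈ 11.391413.
eps^2 = 0.22^2 = 0.0484.
C*ln(N)/eps^2 ≈ 4*11.391413/0.0484 ≈ 941.4391.
m = ceil(941.4391) = 942.

942
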